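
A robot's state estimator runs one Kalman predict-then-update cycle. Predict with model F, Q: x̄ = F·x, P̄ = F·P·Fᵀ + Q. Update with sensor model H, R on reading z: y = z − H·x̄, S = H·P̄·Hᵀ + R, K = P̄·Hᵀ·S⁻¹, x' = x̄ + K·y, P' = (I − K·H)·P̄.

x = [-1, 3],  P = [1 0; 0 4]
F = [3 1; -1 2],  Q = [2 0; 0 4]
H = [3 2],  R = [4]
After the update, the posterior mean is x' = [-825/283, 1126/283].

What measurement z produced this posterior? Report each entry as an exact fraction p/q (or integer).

x̄ = F·x = [0, 7]
P̄ = F·P·Fᵀ + Q = [15 5; 5 21]
S = H·P̄·Hᵀ + R = [283]
K = P̄·Hᵀ·S⁻¹ = [55/283; 57/283]
x' − x̄ = [-825/283, -855/283] = K·y
y = (KᵀK)⁻¹·Kᵀ·(x' − x̄) = [-15]
z = y + H·x̄ = [-15] + [14] = [-1]

z = [-1]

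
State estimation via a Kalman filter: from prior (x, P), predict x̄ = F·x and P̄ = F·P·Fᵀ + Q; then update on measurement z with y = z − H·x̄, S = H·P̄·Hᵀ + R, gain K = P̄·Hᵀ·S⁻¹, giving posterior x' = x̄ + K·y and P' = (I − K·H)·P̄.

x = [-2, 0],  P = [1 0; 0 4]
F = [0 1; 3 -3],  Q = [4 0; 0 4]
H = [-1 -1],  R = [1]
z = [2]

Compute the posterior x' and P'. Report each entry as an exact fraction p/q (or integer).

x̄ = F·x = [0, -6]
P̄ = F·P·Fᵀ + Q = [8 -12; -12 49]
y = z − H·x̄ = [-4]
S = H·P̄·Hᵀ + R = [34]
K = P̄·Hᵀ·S⁻¹ = [2/17; -37/34]
x' = x̄ + K·y = [-8/17, -28/17]
P' = (I − K·H)·P̄ = [128/17 -130/17; -130/17 297/34]

x' = [-8/17, -28/17]
P' = [128/17 -130/17; -130/17 297/34]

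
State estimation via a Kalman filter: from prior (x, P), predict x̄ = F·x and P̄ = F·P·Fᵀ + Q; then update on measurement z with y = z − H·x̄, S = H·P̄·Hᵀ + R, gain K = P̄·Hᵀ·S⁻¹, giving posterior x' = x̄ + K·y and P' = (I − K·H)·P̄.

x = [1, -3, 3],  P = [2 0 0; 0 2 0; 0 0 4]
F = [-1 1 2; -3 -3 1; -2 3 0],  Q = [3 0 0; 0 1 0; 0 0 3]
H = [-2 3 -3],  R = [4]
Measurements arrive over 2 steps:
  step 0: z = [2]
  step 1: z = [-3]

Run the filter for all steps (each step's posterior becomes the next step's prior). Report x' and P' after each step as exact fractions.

step 0: x̄ = F·x = [2, 9, -11]
step 0: P̄ = F·P·Fᵀ + Q = [23 8 10; 8 41 -6; 10 -6 29]
step 0: y = z − H·x̄ = [-54]
step 0: S = H·P̄·Hᵀ + R = [858]
step 0: K = P̄·Hᵀ·S⁻¹ = [-2/33; 125/858; -125/858]
step 0: x' = x̄ + K·y = [58/11, 162/143, -448/143]
step 0: P' = (I − K·H)·P̄ = [655/33 514/33 80/33; 514/33 19553/858 10477/858; 80/33 10477/858 9257/858]
step 1: x̄ = F·x = [-1488/143, -3196/143, -1022/143]
step 1: P̄ = F·P·Fᵀ + Q = [83045/858 -28000/429 80441/858; -28000/429 252286/429 -43309/429; 80441/858 -43309/429 86303/858]
step 1: y = z − H·x̄ = [3117/143]
step 1: S = H·P̄·Hᵀ + R = [8849903/858]
step 1: K = P̄·Hᵀ·S⁻¹ = [-575413/8849903; 1885570/8849903; -679645/8849903]
step 1: x' = x̄ + K·y = [-104630895/8849903, -156692086/8849903, -78063317/8849903]
step 1: P' = (I − K·H)·P̄ = [470676077/8849903 686931145/8849903 373914311/8849903; 686931145/8849903 1060651552/8849903 600183362/8849903; 373914311/8849903 600183362/8849903 351813348/8849903]

step 0: x' = [58/11, 162/143, -448/143], P' = [655/33 514/33 80/33; 514/33 19553/858 10477/858; 80/33 10477/858 9257/858]
step 1: x' = [-104630895/8849903, -156692086/8849903, -78063317/8849903], P' = [470676077/8849903 686931145/8849903 373914311/8849903; 686931145/8849903 1060651552/8849903 600183362/8849903; 373914311/8849903 600183362/8849903 351813348/8849903]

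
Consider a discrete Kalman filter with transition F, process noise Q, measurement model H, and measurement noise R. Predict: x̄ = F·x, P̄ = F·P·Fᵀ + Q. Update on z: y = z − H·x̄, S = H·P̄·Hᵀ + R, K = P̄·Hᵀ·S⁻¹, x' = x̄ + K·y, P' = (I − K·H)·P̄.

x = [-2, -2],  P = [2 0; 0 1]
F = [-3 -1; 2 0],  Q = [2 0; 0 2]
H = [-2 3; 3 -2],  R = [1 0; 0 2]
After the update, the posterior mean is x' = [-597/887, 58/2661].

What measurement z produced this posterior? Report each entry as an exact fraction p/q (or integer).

x̄ = F·x = [8, -4]
P̄ = F·P·Fᵀ + Q = [21 -12; -12 10]
S = H·P̄·Hᵀ + R = [319 -342; -342 375]
K = P̄·Hᵀ·S⁻¹ = [168/887 359/887; 366/887 604/2661]
x' − x̄ = [-7693/887, 10702/2661] = K·y
y = (KᵀK)⁻¹·Kᵀ·(x' − x̄) = [29, -35]
z = y + H·x̄ = [29, -35] + [-28, 32] = [1, -3]

z = [1, -3]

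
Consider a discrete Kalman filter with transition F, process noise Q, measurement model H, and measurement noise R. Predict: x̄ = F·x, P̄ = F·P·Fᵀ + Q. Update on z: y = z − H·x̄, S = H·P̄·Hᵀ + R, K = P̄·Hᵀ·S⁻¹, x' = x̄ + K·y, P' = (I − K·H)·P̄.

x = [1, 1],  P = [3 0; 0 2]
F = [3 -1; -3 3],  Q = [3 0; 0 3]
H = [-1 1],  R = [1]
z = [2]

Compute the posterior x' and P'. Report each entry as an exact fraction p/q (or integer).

x' = [34/147, 108/49]
P' = [479/147 138/49; 138/49 165/49]

x̄ = F·x = [2, 0]
P̄ = F·P·Fᵀ + Q = [32 -33; -33 48]
y = z − H·x̄ = [4]
S = H·P̄·Hᵀ + R = [147]
K = P̄·Hᵀ·S⁻¹ = [-65/147; 27/49]
x' = x̄ + K·y = [34/147, 108/49]
P' = (I − K·H)·P̄ = [479/147 138/49; 138/49 165/49]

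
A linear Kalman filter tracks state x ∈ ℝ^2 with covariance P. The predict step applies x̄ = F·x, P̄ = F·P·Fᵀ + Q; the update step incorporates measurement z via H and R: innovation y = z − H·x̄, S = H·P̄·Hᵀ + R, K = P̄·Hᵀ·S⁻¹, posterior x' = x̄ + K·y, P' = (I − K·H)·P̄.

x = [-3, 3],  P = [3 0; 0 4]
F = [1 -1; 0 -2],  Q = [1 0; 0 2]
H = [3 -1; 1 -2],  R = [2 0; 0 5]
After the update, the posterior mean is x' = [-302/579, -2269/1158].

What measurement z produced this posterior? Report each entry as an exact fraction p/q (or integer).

z = [1, 3]

x̄ = F·x = [-6, -6]
P̄ = F·P·Fᵀ + Q = [8 8; 8 18]
S = H·P̄·Hᵀ + R = [44 4; 4 53]
K = P̄·Hᵀ·S⁻¹ = [220/579 -104/579; 215/1158 -314/579]
x' − x̄ = [3172/579, 4679/1158] = K·y
y = (KᵀK)⁻¹·Kᵀ·(x' − x̄) = [13, -3]
z = y + H·x̄ = [13, -3] + [-12, 6] = [1, 3]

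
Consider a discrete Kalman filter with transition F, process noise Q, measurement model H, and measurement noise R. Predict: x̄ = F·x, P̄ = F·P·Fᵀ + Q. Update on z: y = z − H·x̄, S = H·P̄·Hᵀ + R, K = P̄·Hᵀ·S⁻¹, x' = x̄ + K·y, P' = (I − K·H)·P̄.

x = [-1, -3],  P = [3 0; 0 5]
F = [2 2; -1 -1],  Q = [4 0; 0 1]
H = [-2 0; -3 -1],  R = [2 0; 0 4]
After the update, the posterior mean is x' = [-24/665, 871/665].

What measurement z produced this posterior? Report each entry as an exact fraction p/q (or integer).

z = [1, -3]

x̄ = F·x = [-8, 4]
P̄ = F·P·Fᵀ + Q = [36 -16; -16 9]
S = H·P̄·Hᵀ + R = [146 184; 184 241]
K = P̄·Hᵀ·S⁻¹ = [-212/665 -92/665; 268/665 -97/665]
x' − x̄ = [5296/665, -1789/665] = K·y
y = (KᵀK)⁻¹·Kᵀ·(x' − x̄) = [-15, -23]
z = y + H·x̄ = [-15, -23] + [16, 20] = [1, -3]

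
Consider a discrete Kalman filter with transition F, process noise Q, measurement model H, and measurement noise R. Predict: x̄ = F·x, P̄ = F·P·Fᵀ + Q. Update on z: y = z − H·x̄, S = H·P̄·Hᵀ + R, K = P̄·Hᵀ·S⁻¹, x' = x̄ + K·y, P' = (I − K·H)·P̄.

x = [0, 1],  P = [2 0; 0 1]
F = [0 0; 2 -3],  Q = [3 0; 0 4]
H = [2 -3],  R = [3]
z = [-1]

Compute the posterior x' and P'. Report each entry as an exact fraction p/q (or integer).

x̄ = F·x = [0, -3]
P̄ = F·P·Fᵀ + Q = [3 0; 0 21]
y = z − H·x̄ = [-10]
S = H·P̄·Hᵀ + R = [204]
K = P̄·Hᵀ·S⁻¹ = [1/34; -21/68]
x' = x̄ + K·y = [-5/17, 3/34]
P' = (I − K·H)·P̄ = [48/17 63/34; 63/34 105/68]

x' = [-5/17, 3/34]
P' = [48/17 63/34; 63/34 105/68]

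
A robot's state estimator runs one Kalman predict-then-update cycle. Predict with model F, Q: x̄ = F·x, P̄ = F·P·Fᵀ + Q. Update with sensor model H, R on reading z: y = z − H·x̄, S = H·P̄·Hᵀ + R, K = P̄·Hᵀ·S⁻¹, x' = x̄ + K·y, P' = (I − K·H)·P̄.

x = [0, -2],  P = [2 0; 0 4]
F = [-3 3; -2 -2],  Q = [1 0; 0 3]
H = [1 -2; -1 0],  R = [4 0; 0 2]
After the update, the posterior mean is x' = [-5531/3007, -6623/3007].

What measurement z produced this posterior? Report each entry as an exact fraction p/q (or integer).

x̄ = F·x = [-6, 4]
P̄ = F·P·Fᵀ + Q = [55 -12; -12 27]
S = H·P̄·Hᵀ + R = [215 -79; -79 57]
K = P̄·Hᵀ·S⁻¹ = [79/3007 -2792/3007; -1407/3007 -1317/3007]
x' − x̄ = [12511/3007, -18651/3007] = K·y
y = (KᵀK)⁻¹·Kᵀ·(x' − x̄) = [17, -4]
z = y + H·x̄ = [17, -4] + [-14, 6] = [3, 2]

z = [3, 2]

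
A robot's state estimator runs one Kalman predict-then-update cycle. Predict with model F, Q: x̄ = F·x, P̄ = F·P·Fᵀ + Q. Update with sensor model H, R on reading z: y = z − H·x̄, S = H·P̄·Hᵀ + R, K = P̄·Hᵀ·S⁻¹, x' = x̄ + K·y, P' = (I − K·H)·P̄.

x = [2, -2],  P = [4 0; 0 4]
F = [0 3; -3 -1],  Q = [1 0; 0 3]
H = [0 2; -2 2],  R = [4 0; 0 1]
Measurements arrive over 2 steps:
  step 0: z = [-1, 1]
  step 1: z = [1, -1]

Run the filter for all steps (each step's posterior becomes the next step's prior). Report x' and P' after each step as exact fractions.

step 0: x' = [-1037/781, -9827/12496], P' = [909/781 722/781; 722/781 5831/6248]
step 1: x' = [2455237/3017659, 1116249/3017659], P' = [2055342/3017659 1527815/3017659; 1527815/3017659 1721971/3017659]

step 0: x̄ = F·x = [-6, -4]
step 0: P̄ = F·P·Fᵀ + Q = [37 -12; -12 43]
step 0: y = z − H·x̄ = [7, -3]
step 0: S = H·P̄·Hᵀ + R = [176 220; 220 417]
step 0: K = P̄·Hᵀ·S⁻¹ = [361/781 -34/71; 5831/12496 5/284]
step 0: x' = x̄ + K·y = [-1037/781, -9827/12496]
step 0: P' = (I − K·H)·P̄ = [909/781 722/781; 722/781 5831/6248]
step 1: x̄ = F·x = [-29481/12496, 59603/12496]
step 1: P̄ = F·P·Fᵀ + Q = [58727/6248 -69477/6248; -69477/6248 124679/6248]
step 1: y = z − H·x̄ = [-53355/6248, -23833/1562]
step 1: S = H·P̄·Hᵀ + R = [130927/1562 97078/781; 97078/781 161961/781]
step 1: K = P̄·Hᵀ·S⁻¹ = [1527815/6035318 -1055054/3017659; 1721971/6035318 388312/3017659]
step 1: x' = x̄ + K·y = [2455237/3017659, 1116249/3017659]
step 1: P' = (I − K·H)·P̄ = [2055342/3017659 1527815/3017659; 1527815/3017659 1721971/3017659]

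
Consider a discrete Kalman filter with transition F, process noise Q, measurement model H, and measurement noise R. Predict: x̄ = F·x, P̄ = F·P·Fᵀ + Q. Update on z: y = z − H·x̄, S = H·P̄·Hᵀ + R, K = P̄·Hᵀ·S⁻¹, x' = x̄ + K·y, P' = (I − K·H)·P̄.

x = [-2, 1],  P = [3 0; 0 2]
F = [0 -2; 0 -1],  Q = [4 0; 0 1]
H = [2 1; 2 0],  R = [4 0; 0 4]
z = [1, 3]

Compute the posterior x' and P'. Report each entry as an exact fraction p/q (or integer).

x̄ = F·x = [-2, -1]
P̄ = F·P·Fᵀ + Q = [12 4; 4 3]
y = z − H·x̄ = [6, 7]
S = H·P̄·Hᵀ + R = [71 56; 56 52]
K = P̄·Hᵀ·S⁻¹ = [28/139 34/139; 31/139 -12/139]
x' = x̄ + K·y = [128/139, -37/139]
P' = (I − K·H)·P̄ = [68/139 -24/139; -24/139 172/139]

x' = [128/139, -37/139]
P' = [68/139 -24/139; -24/139 172/139]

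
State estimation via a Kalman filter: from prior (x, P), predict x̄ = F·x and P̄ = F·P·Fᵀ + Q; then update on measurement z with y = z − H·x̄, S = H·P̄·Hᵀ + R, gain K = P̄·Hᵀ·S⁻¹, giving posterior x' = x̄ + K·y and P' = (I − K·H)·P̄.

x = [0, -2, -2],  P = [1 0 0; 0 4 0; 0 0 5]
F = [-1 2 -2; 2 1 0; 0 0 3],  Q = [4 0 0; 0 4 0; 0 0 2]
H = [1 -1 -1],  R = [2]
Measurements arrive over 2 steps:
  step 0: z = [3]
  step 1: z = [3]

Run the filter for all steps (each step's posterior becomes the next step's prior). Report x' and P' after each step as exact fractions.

step 0: x' = [-13/6, -9/5, -103/30], P' = [77/6 43/5 101/30; 43/5 294/25 -77/25; 101/30 -77/25 1121/150]
step 1: x' = [-53119/30472, -6363/3809, -96461/30472], P' = [1178857/30472 201511/3809 -456413/30472; 201511/3809 299996/3809 -96683/3809; -456413/30472 -96683/3809 340097/30472]

step 0: x̄ = F·x = [0, -2, -6]
step 0: P̄ = F·P·Fᵀ + Q = [41 6 -30; 6 12 0; -30 0 47]
step 0: y = z − H·x̄ = [-5]
step 0: S = H·P̄·Hᵀ + R = [150]
step 0: K = P̄·Hᵀ·S⁻¹ = [13/30; -1/25; -77/150]
step 0: x' = x̄ + K·y = [-13/6, -9/5, -103/30]
step 0: P' = (I − K·H)·P̄ = [77/6 43/5 101/30; 43/5 294/25 -77/25; 101/30 -77/25 1121/150]
step 1: x̄ = F·x = [163/30, -92/15, -103/10]
step 1: P̄ = F·P·Fᵀ + Q = [14621/150 1226/75 -3671/50; 1226/75 7612/75 274/25; -3671/50 274/25 3463/50]
step 1: y = z − H·x̄ = [-283/15]
step 1: S = H·P̄·Hᵀ + R = [30472/75]
step 1: K = P̄·Hᵀ·S⁻¹ = [11591/30472; -901/3809; -11523/30472]
step 1: x' = x̄ + K·y = [-53119/30472, -6363/3809, -96461/30472]
step 1: P' = (I − K·H)·P̄ = [1178857/30472 201511/3809 -456413/30472; 201511/3809 299996/3809 -96683/3809; -456413/30472 -96683/3809 340097/30472]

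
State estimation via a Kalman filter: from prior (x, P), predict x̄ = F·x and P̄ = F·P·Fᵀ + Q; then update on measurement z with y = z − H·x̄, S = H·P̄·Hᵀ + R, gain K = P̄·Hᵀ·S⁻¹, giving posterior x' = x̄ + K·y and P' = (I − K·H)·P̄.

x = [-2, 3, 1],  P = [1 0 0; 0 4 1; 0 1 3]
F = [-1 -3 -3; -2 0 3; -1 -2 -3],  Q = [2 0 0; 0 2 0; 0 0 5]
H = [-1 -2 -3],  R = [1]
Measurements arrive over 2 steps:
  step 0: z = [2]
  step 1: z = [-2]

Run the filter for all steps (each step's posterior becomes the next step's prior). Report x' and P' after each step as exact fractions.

step 0: x' = [-223/44, 247/44, -30/11], P' = [8351/660 -9203/660 856/165; -9203/660 18059/660 -2248/165; 856/165 -2248/165 1229/165]
step 1: x' = [-208742/48703, 21668/48703, 87797/48703], P' = [5091904/243515 -357261/48703 -493568/243515; -357261/48703 666737/48703 -319817/48703; -493568/243515 -319817/48703 1234651/243515]

step 0: x̄ = F·x = [-10, 7, -7]
step 0: P̄ = F·P·Fᵀ + Q = [84 -34 67; -34 33 -31; 67 -31 61]
step 0: y = z − H·x̄ = [-15]
step 0: S = H·P̄·Hᵀ + R = [660]
step 0: K = P̄·Hᵀ·S⁻¹ = [-217/660; 61/660; -47/165]
step 0: x' = x̄ + K·y = [-223/44, 247/44, -30/11]
step 0: P' = (I − K·H)·P̄ = [8351/660 -9203/660 856/165; -9203/660 18059/660 -2248/165; 856/165 -2248/165 1229/165]
step 1: x̄ = F·x = [-79/22, 43/22, 89/44]
step 1: P̄ = F·P·Fᵀ + Q = [4979/165 422/33 299/330; 422/33 1894/33 -13/66; 299/330 -13/66 3959/660]
step 1: y = z − H·x̄ = [193/44]
step 1: S = H·P̄·Hᵀ + R = [48703/132]
step 1: K = P̄·Hᵀ·S⁻¹ = [-7718/48703; -16762/48703; -2443/48703]
step 1: x' = x̄ + K·y = [-208742/48703, 21668/48703, 87797/48703]
step 1: P' = (I − K·H)·P̄ = [5091904/243515 -357261/48703 -493568/243515; -357261/48703 666737/48703 -319817/48703; -493568/243515 -319817/48703 1234651/243515]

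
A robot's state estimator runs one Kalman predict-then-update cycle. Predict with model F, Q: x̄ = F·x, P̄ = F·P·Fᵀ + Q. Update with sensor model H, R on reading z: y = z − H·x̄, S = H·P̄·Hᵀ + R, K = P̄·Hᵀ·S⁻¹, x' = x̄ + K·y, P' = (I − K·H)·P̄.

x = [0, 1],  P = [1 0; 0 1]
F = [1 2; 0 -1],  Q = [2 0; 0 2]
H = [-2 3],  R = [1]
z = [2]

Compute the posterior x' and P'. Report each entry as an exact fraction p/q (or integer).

x̄ = F·x = [2, -1]
P̄ = F·P·Fᵀ + Q = [7 -2; -2 3]
y = z − H·x̄ = [9]
S = H·P̄·Hᵀ + R = [80]
K = P̄·Hᵀ·S⁻¹ = [-1/4; 13/80]
x' = x̄ + K·y = [-1/4, 37/80]
P' = (I − K·H)·P̄ = [2 5/4; 5/4 71/80]

x' = [-1/4, 37/80]
P' = [2 5/4; 5/4 71/80]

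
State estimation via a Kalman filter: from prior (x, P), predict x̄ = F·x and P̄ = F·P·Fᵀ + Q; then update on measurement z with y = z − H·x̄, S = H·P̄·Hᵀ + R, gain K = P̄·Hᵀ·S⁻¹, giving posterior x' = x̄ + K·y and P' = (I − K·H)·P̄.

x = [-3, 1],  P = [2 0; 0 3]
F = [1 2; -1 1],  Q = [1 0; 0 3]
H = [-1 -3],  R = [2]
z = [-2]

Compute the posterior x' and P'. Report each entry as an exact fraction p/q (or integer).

x' = [-356/113, 200/113]
P' = [966/113 -304/113; -304/113 120/113]

x̄ = F·x = [-1, 4]
P̄ = F·P·Fᵀ + Q = [15 4; 4 8]
y = z − H·x̄ = [9]
S = H·P̄·Hᵀ + R = [113]
K = P̄·Hᵀ·S⁻¹ = [-27/113; -28/113]
x' = x̄ + K·y = [-356/113, 200/113]
P' = (I − K·H)·P̄ = [966/113 -304/113; -304/113 120/113]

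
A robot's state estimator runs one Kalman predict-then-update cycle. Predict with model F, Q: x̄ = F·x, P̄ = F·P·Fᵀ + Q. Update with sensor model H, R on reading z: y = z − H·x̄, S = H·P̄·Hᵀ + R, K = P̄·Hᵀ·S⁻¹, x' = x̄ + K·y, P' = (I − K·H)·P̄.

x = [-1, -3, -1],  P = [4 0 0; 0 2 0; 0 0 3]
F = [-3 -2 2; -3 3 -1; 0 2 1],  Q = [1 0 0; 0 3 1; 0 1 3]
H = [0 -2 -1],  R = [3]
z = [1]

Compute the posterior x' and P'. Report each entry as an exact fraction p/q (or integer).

x' = [2623/297, 595/297, -1535/297]
P' = [15773/297 926/297 -1750/297; 926/297 920/297 -1450/297; -1750/297 -1450/297 3002/297]

x̄ = F·x = [7, -5, -7]
P̄ = F·P·Fᵀ + Q = [57 18 -2; 18 60 10; -2 10 14]
y = z − H·x̄ = [-16]
S = H·P̄·Hᵀ + R = [297]
K = P̄·Hᵀ·S⁻¹ = [-34/297; -130/297; -34/297]
x' = x̄ + K·y = [2623/297, 595/297, -1535/297]
P' = (I − K·H)·P̄ = [15773/297 926/297 -1750/297; 926/297 920/297 -1450/297; -1750/297 -1450/297 3002/297]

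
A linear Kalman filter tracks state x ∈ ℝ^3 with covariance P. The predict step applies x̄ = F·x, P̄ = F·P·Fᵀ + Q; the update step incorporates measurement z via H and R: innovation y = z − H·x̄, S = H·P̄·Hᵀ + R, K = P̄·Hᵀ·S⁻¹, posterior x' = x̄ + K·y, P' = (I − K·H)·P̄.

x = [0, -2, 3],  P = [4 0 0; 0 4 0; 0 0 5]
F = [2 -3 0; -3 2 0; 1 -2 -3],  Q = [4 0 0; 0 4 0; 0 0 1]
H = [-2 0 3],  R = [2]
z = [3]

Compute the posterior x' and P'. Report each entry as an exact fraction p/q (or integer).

x' = [534/109, -346/109, 460/109]
P' = [6040/109 -5184/109 4024/109; -5184/109 6068/109 -3454/109; 4024/109 -3454/109 2705/109]

x̄ = F·x = [6, -4, -5]
P̄ = F·P·Fᵀ + Q = [56 -48 32; -48 56 -28; 32 -28 66]
y = z − H·x̄ = [30]
S = H·P̄·Hᵀ + R = [436]
K = P̄·Hᵀ·S⁻¹ = [-4/109; 3/109; 67/218]
x' = x̄ + K·y = [534/109, -346/109, 460/109]
P' = (I − K·H)·P̄ = [6040/109 -5184/109 4024/109; -5184/109 6068/109 -3454/109; 4024/109 -3454/109 2705/109]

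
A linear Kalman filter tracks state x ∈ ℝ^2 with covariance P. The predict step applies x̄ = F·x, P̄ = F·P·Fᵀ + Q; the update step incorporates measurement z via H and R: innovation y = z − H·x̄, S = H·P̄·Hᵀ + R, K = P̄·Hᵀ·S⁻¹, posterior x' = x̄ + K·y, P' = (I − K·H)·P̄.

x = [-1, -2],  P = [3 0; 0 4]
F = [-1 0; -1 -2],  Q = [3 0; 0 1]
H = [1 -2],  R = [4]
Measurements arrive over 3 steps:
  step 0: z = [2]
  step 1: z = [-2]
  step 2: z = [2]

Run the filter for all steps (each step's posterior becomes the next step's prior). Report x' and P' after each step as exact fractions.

step 0: x̄ = F·x = [1, 5]
step 0: P̄ = F·P·Fᵀ + Q = [6 3; 3 20]
step 0: y = z − H·x̄ = [11]
step 0: S = H·P̄·Hᵀ + R = [78]
step 0: K = P̄·Hᵀ·S⁻¹ = [0; -37/78]
step 0: x' = x̄ + K·y = [1, -17/78]
step 0: P' = (I − K·H)·P̄ = [6 3; 3 191/78]
step 1: x̄ = F·x = [-1, -22/39]
step 1: P̄ = F·P·Fᵀ + Q = [9 12; 12 1123/39]
step 1: y = z − H·x̄ = [-83/39]
step 1: S = H·P̄·Hᵀ + R = [3127/39]
step 1: K = P̄·Hᵀ·S⁻¹ = [-585/3127; -1778/3127]
step 1: x' = x̄ + K·y = [-1882/3127, 2020/3127]
step 1: P' = (I − K·H)·P̄ = [19368/3127 10854/3127; 10854/3127 8983/3127]
step 2: x̄ = F·x = [1882/3127, -2158/3127]
step 2: P̄ = F·P·Fᵀ + Q = [28749/3127 41076/3127; 41076/3127 101843/3127]
step 2: y = z − H·x̄ = [56/3127]
step 2: S = H·P̄·Hᵀ + R = [284325/3127]
step 2: K = P̄·Hᵀ·S⁻¹ = [-17801/94775; -32522/56865]
step 2: x' = x̄ + K·y = [56722/94775, -39826/56865]
step 2: P' = (I − K·H)·P̄ = [567336/94775 63854/18955; 63854/18955 32165/11373]

step 0: x' = [1, -17/78], P' = [6 3; 3 191/78]
step 1: x' = [-1882/3127, 2020/3127], P' = [19368/3127 10854/3127; 10854/3127 8983/3127]
step 2: x' = [56722/94775, -39826/56865], P' = [567336/94775 63854/18955; 63854/18955 32165/11373]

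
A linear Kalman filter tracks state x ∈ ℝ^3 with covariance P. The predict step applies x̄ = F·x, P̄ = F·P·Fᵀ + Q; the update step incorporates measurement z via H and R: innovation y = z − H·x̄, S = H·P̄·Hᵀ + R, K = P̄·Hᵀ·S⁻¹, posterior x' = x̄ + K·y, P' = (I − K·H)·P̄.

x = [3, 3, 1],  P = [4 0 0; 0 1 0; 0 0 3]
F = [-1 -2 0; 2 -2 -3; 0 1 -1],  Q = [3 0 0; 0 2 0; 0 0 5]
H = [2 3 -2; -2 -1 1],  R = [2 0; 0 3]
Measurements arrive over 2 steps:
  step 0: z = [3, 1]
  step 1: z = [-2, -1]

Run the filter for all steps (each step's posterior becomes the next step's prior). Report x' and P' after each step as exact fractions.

step 0: x̄ = F·x = [-9, -3, 2]
step 0: P̄ = F·P·Fᵀ + Q = [11 -4 -2; -4 49 7; -2 7 9]
step 0: y = z − H·x̄ = [34, -22]
step 0: S = H·P̄·Hᵀ + R = [407 -154; -154 83]
step 0: K = P̄·Hᵀ·S⁻¹ = [-1918/10065 -544/915; 1713/3355 164/305; 841/10065 208/915]
step 0: x' = x̄ + K·y = [-24149/10065, 8489/3355, -1612/10065]
step 0: P' = (I − K·H)·P̄ = [17887/10065 -1322/3355 13856/10065; -1322/3355 11606/3355 14374/3355; 13856/10065 14374/3355 77698/10065]
step 1: x̄ = F·x = [-487/183, -94396/10065, 27079/10065]
step 1: P̄ = F·P·Fᵀ + Q = [3118/183 7486/183 626/183; 7486/183 1313152/10065 84692/10065; 626/183 84692/10065 76597/10065]
step 1: y = z − H·x̄ = [370786/10065, -37022/2013]
step 1: S = H·P̄·Hᵀ + R = [16479862/10065 -1488482/2013; -1488482/2013 689144/2013]
step 1: K = P̄·Hᵀ·S⁻¹ = [-3973160/34662779 -15827401/34662779; 13829984/34662779 9229758/34662779; 603713/69325558 -244323/69325558]
step 1: x' = x̄ + K·y = [52476459/34662779, 14646424/34662779, 106624031/34662779]
step 1: P' = (I − K·H)·P̄ = [53739662/34662779 4568598/34662779 64565719/34662779; 4568598/34662779 92175712/34662779 129002182/34662779; 64565719/34662779 129002182/34662779 515534271/69325558]

step 0: x' = [-24149/10065, 8489/3355, -1612/10065], P' = [17887/10065 -1322/3355 13856/10065; -1322/3355 11606/3355 14374/3355; 13856/10065 14374/3355 77698/10065]
step 1: x' = [52476459/34662779, 14646424/34662779, 106624031/34662779], P' = [53739662/34662779 4568598/34662779 64565719/34662779; 4568598/34662779 92175712/34662779 129002182/34662779; 64565719/34662779 129002182/34662779 515534271/69325558]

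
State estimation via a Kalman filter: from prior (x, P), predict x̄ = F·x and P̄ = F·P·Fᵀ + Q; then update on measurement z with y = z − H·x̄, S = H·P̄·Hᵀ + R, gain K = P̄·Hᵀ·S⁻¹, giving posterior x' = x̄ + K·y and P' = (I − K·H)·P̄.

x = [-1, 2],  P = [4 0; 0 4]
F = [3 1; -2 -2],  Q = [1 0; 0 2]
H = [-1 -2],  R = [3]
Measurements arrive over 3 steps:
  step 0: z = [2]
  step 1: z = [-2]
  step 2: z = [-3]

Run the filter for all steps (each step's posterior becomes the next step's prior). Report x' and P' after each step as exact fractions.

step 0: x̄ = F·x = [-1, -2]
step 0: P̄ = F·P·Fᵀ + Q = [41 -32; -32 34]
step 0: y = z − H·x̄ = [-3]
step 0: S = H·P̄·Hᵀ + R = [52]
step 0: K = P̄·Hᵀ·S⁻¹ = [23/52; -9/13]
step 0: x' = x̄ + K·y = [-121/52, 1/13]
step 0: P' = (I − K·H)·P̄ = [1603/52 -209/13; -209/13 118/13]
step 1: x̄ = F·x = [-359/52, 9/2]
step 1: P̄ = F·P·Fᵀ + Q = [9935/52 -149/2; -149/2 33]
step 1: y = z − H·x̄ = [5/52]
step 1: S = H·P̄·Hᵀ + R = [1459/52]
step 1: K = P̄·Hᵀ·S⁻¹ = [-2187/1459; 442/1459]
step 1: x' = x̄ + K·y = [-10283/1459, 6608/1459]
step 1: P' = (I − K·H)·P̄ = [186773/1459 -90106/1459; -90106/1459 44390/1459]
step 2: x̄ = F·x = [-24241/1459, 7350/1459]
step 2: P̄ = F·P·Fᵀ + Q = [1186170/1459 -488570/1459; -488570/1459 206722/1459]
step 2: y = z − H·x̄ = [-13918/1459]
step 2: S = H·P̄·Hᵀ + R = [63155/1459]
step 2: K = P̄·Hᵀ·S⁻¹ = [-41806/12631; 75126/63155]
step 2: x' = x̄ + K·y = [188943/12631, -398502/63155]
step 2: P' = (I − K·H)·P̄ = [4279510/12631 -2077046/12631; -2077046/12631 5079926/63155]

step 0: x' = [-121/52, 1/13], P' = [1603/52 -209/13; -209/13 118/13]
step 1: x' = [-10283/1459, 6608/1459], P' = [186773/1459 -90106/1459; -90106/1459 44390/1459]
step 2: x' = [188943/12631, -398502/63155], P' = [4279510/12631 -2077046/12631; -2077046/12631 5079926/63155]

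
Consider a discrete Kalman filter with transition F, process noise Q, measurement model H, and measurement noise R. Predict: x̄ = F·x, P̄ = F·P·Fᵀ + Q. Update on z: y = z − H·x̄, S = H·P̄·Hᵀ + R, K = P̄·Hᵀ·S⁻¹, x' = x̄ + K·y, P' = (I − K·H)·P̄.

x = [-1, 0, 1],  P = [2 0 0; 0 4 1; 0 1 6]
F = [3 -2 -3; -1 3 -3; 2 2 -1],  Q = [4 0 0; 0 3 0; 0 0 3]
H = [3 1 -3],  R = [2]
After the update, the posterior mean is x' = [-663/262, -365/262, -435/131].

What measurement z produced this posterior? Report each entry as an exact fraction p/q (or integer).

x̄ = F·x = [-6, -2, -3]
P̄ = F·P·Fᵀ + Q = [104 21 10; 21 77 29; 10 29 29]
S = H·P̄·Hᵀ + R = [1048]
K = P̄·Hᵀ·S⁻¹ = [303/1048; 53/1048; -7/262]
x' − x̄ = [909/262, 159/262, -42/131] = K·y
y = (KᵀK)⁻¹·Kᵀ·(x' − x̄) = [12]
z = y + H·x̄ = [12] + [-11] = [1]

z = [1]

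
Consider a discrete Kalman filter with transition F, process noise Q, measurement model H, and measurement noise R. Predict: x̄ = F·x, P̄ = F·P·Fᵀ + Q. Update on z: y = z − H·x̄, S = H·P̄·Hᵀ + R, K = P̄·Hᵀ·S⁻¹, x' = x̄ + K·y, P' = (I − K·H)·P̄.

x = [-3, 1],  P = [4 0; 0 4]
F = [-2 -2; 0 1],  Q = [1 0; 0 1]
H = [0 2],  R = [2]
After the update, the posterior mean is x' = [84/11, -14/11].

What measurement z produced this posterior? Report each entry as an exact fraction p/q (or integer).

z = [-3]

x̄ = F·x = [4, 1]
P̄ = F·P·Fᵀ + Q = [33 -8; -8 5]
S = H·P̄·Hᵀ + R = [22]
K = P̄·Hᵀ·S⁻¹ = [-8/11; 5/11]
x' − x̄ = [40/11, -25/11] = K·y
y = (KᵀK)⁻¹·Kᵀ·(x' − x̄) = [-5]
z = y + H·x̄ = [-5] + [2] = [-3]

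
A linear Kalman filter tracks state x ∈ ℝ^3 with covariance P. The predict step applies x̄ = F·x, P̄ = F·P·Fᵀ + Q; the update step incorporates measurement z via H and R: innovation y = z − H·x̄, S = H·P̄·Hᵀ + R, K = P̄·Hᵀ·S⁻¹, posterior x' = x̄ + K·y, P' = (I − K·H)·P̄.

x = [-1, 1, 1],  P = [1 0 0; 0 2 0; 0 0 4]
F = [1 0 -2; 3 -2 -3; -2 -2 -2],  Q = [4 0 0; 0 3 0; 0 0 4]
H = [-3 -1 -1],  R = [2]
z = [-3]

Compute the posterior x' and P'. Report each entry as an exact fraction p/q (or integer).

x̄ = F·x = [-3, -8, -2]
P̄ = F·P·Fᵀ + Q = [21 27 14; 27 56 26; 14 26 32]
y = z − H·x̄ = [-22]
S = H·P̄·Hᵀ + R = [577]
K = P̄·Hᵀ·S⁻¹ = [-104/577; -163/577; -100/577]
x' = x̄ + K·y = [557/577, -1030/577, 1046/577]
P' = (I − K·H)·P̄ = [1301/577 -1373/577 -2322/577; -1373/577 5743/577 -1298/577; -2322/577 -1298/577 8464/577]

x' = [557/577, -1030/577, 1046/577]
P' = [1301/577 -1373/577 -2322/577; -1373/577 5743/577 -1298/577; -2322/577 -1298/577 8464/577]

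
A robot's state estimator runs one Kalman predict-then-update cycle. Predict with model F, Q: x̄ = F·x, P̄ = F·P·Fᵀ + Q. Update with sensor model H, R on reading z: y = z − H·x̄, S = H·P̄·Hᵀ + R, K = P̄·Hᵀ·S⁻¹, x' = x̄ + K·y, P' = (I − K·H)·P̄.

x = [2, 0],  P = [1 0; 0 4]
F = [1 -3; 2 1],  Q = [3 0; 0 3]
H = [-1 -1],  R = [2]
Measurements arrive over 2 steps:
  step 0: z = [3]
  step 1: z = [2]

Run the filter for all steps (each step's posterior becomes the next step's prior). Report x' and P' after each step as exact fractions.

step 0: x' = [-68/11, 41/11], P' = [140/11 -120/11; -120/11 362/33]
step 1: x' = [2353/2453, -7655/2453], P' = [64811/9812 -49829/9812; -49829/9812 54339/9812]

step 0: x̄ = F·x = [2, 4]
step 0: P̄ = F·P·Fᵀ + Q = [40 -10; -10 11]
step 0: y = z − H·x̄ = [9]
step 0: S = H·P̄·Hᵀ + R = [33]
step 0: K = P̄·Hᵀ·S⁻¹ = [-10/11; -1/33]
step 0: x' = x̄ + K·y = [-68/11, 41/11]
step 0: P' = (I − K·H)·P̄ = [140/11 -120/11; -120/11 362/33]
step 1: x̄ = F·x = [-191/11, -95/11]
step 1: P̄ = F·P·Fᵀ + Q = [1979/11 518/11; 518/11 701/33]
step 1: y = z − H·x̄ = [-24]
step 1: S = H·P̄·Hᵀ + R = [892/3]
step 1: K = P̄·Hᵀ·S⁻¹ = [-681/892; -205/892]
step 1: x' = x̄ + K·y = [2353/2453, -7655/2453]
step 1: P' = (I − K·H)·P̄ = [64811/9812 -49829/9812; -49829/9812 54339/9812]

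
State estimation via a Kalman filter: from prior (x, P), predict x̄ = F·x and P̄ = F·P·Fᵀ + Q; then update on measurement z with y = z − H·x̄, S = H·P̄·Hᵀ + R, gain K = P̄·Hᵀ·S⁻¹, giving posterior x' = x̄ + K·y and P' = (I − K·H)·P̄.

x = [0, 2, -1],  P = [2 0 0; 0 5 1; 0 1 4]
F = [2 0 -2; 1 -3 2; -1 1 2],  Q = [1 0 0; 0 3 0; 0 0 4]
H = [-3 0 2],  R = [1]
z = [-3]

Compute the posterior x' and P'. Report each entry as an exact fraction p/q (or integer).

x̄ = F·x = [2, -8, 0]
P̄ = F·P·Fᵀ + Q = [25 -6 -22; -6 54 -5; -22 -5 31]
y = z − H·x̄ = [3]
S = H·P̄·Hᵀ + R = [614]
K = P̄·Hᵀ·S⁻¹ = [-119/614; 4/307; 64/307]
x' = x̄ + K·y = [871/614, -2444/307, 192/307]
P' = (I − K·H)·P̄ = [1189/614 -1366/307 862/307; -1366/307 16546/307 -2047/307; 862/307 -2047/307 1325/307]

x' = [871/614, -2444/307, 192/307]
P' = [1189/614 -1366/307 862/307; -1366/307 16546/307 -2047/307; 862/307 -2047/307 1325/307]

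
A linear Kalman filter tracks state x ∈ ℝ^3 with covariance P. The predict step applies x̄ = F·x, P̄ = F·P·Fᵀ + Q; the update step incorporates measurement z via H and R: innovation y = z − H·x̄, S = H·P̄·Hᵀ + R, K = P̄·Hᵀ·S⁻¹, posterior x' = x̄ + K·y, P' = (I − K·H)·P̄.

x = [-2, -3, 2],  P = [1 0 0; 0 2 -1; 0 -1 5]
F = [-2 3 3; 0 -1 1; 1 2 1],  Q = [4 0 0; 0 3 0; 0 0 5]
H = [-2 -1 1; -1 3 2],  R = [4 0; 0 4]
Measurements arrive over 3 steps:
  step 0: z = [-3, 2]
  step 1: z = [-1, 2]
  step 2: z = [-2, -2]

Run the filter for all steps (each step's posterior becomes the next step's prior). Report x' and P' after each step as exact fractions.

step 0: x' = [-2735/746, 2885/746, -14897/2238], P' = [53131/7460 -5325/1492 65713/7460; -5325/1492 3735/1492 -7591/1492; 65713/7460 -7591/1492 274537/22380]
step 1: x' = [332039444/153693393, -111634892/153693393, 466393903/153693393], P' = [495681623/153693393 -212099129/153693393 560047069/153693393; -212099129/153693393 192910763/153693393 -329956087/153693393; 560047069/153693393 -329956087/153693393 826022615/153693393]
step 2: x' = [3610447467439/2043290404767, -1117081090627/2043290404767, 583154981375/681096801589], P' = [6648191279260/2043290404767 -2839952055460/2043290404767 2503563025068/681096801589; -2839952055460/2043290404767 2559359267944/2043290404767 -1467939806536/681096801589; 2503563025068/681096801589 -1467939806536/681096801589 3682900898060/681096801589]

step 0: x̄ = F·x = [1, 5, -6]
step 0: P̄ = F·P·Fᵀ + Q = [53 9 16; 9 12 0; 16 0 15]
step 0: y = z − H·x̄ = [10, 0]
step 0: S = H·P̄·Hᵀ + R = [215 -25; -25 107]
step 0: K = P̄·Hᵀ·S⁻¹ = [-3481/7460 -79/1492; -169/1492 337/1492; -1469/22380 517/4476]
step 0: x' = x̄ + K·y = [-2735/746, 2885/746, -14897/2238]
step 0: P' = (I − K·H)·P̄ = [53131/7460 -5325/1492 65713/7460; -5325/1492 3735/1492 -7591/1492; 65713/7460 -7591/1492 274537/22380]
step 1: x̄ = F·x = [-386/373, -11776/1119, -2896/1119]
step 1: P̄ = F·P·Fᵀ + Q = [20451/1865 8459/1865 7767/1865; 8459/1865 156358/5595 81409/5595; 7767/1865 81409/5595 97312/5595]
step 1: y = z − H·x̄ = [-4105/373, 42200/1119]
step 1: S = H·P̄·Hᵀ + R = [122316/1865 -20915/373; -20915/373 522329/1119]
step 1: K = P̄·Hᵀ·S⁻¹ = [-54804262/153693393 -990406/51231131; -24667148/153693393 10909937/51231131; 8971141/153693393 8510825/51231131]
step 1: x' = x̄ + K·y = [332039444/153693393, -111634892/153693393, 466393903/153693393]
step 1: P' = (I − K·H)·P̄ = [495681623/153693393 -212099129/153693393 560047069/153693393; -212099129/153693393 192910763/153693393 -329956087/153693393; 560047069/153693393 -329956087/153693393 826022615/153693393]
step 2: x̄ = F·x = [400198145/153693393, 192676265/51231131, 575163563/153693393]
step 2: P̄ = F·P·Fᵀ + Q = [1653315620/153693393 118347720/51231131 446710592/153693393; 118347720/51231131 713308577/51231131 294130400/51231131; 446710592/153693393 294130400/51231131 1813687529/153693393]
step 2: y = z − H·x̄ = [70839248/21956199, -2791602152/153693393]
step 2: S = H·P̄·Hᵀ + R = [1292885312/21956199 -373164065/21956199; -373164065/21956199 35453763959/153693393]
step 2: K = P̄·Hᵀ·S⁻¹ = [-736435356964/2043290404767 -36667323808/2043290404767; -320818644158/2043290404767 427597755019/2043290404767; 35928663615/681096801589 114604837861/681096801589]
step 2: x' = x̄ + K·y = [3610447467439/2043290404767, -1117081090627/2043290404767, 583154981375/681096801589]
step 2: P' = (I − K·H)·P̄ = [6648191279260/2043290404767 -2839952055460/2043290404767 2503563025068/681096801589; -2839952055460/2043290404767 2559359267944/2043290404767 -1467939806536/681096801589; 2503563025068/681096801589 -1467939806536/681096801589 3682900898060/681096801589]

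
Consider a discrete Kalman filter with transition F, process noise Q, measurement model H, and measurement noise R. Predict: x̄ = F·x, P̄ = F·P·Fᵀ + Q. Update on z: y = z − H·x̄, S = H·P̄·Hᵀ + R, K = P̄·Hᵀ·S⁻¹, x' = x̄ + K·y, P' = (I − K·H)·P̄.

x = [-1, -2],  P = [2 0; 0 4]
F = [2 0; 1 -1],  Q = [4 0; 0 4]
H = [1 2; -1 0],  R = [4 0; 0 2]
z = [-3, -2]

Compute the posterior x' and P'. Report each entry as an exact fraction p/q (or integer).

x̄ = F·x = [-2, 1]
P̄ = F·P·Fᵀ + Q = [12 4; 4 10]
y = z − H·x̄ = [-3, -4]
S = H·P̄·Hᵀ + R = [72 -20; -20 14]
K = P̄·Hᵀ·S⁻¹ = [5/76 -29/38; 8/19 6/19]
x' = x̄ + K·y = [65/76, -29/19]
P' = (I − K·H)·P̄ = [29/19 -12/19; -12/19 22/19]

x' = [65/76, -29/19]
P' = [29/19 -12/19; -12/19 22/19]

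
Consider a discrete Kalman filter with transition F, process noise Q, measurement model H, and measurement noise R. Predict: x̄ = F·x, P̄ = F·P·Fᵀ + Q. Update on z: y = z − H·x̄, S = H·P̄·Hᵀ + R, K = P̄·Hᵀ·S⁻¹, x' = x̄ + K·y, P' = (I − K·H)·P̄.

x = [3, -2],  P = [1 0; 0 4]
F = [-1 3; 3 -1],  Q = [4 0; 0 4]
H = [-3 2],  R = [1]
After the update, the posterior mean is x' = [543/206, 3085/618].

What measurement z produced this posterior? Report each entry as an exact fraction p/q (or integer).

x̄ = F·x = [-9, 11]
P̄ = F·P·Fᵀ + Q = [41 -15; -15 17]
S = H·P̄·Hᵀ + R = [618]
K = P̄·Hᵀ·S⁻¹ = [-51/206; 79/618]
x' − x̄ = [2397/206, -3713/618] = K·y
y = (KᵀK)⁻¹·Kᵀ·(x' − x̄) = [-47]
z = y + H·x̄ = [-47] + [49] = [2]

z = [2]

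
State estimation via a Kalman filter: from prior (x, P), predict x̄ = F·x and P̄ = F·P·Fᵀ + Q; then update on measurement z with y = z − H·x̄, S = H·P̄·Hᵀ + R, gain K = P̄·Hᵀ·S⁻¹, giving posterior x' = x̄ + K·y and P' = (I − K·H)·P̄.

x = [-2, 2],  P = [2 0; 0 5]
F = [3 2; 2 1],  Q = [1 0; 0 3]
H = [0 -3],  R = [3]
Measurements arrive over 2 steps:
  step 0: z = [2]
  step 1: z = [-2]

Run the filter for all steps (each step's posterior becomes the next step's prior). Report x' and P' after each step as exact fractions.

step 0: x' = [-10/49, -34/49], P' = [459/49 22/49; 22/49 16/49]
step 1: x' = [298/631, 412/631], P' = [5132/631 294/631; 294/631 2087/6310]

step 0: x̄ = F·x = [-2, -2]
step 0: P̄ = F·P·Fᵀ + Q = [39 22; 22 16]
step 0: y = z − H·x̄ = [-4]
step 0: S = H·P̄·Hᵀ + R = [147]
step 0: K = P̄·Hᵀ·S⁻¹ = [-22/49; -16/49]
step 0: x' = x̄ + K·y = [-10/49, -34/49]
step 0: P' = (I − K·H)·P̄ = [459/49 22/49; 22/49 16/49]
step 1: x̄ = F·x = [-2, -54/49]
step 1: P̄ = F·P·Fᵀ + Q = [92 60; 60 2087/49]
step 1: y = z − H·x̄ = [-260/49]
step 1: S = H·P̄·Hᵀ + R = [18930/49]
step 1: K = P̄·Hᵀ·S⁻¹ = [-294/631; -2087/6310]
step 1: x' = x̄ + K·y = [298/631, 412/631]
step 1: P' = (I − K·H)·P̄ = [5132/631 294/631; 294/631 2087/6310]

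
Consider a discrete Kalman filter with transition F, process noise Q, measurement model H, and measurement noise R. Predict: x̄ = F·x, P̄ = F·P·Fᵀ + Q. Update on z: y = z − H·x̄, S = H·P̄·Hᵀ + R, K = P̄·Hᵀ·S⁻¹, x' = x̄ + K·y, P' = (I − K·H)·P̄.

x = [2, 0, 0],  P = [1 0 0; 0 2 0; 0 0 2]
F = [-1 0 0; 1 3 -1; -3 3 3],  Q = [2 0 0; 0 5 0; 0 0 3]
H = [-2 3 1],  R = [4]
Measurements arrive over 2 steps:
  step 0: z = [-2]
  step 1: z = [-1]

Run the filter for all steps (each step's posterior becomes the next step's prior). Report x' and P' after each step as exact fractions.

step 0: x' = [-167/88, 85/176, -1263/176], P' = [255/88 91/176 735/176; 91/176 1231/352 -2973/352; 735/176 -2973/352 12135/352]
step 1: x' = [4351/2200, 12061/2200, -29637/2200], P' = [29509/6600 1751/275 -11293/1100; 1751/275 35063/2200 -73521/2200; -11293/1100 -73521/2200 172707/2200]

step 0: x̄ = F·x = [-2, 2, -6]
step 0: P̄ = F·P·Fᵀ + Q = [3 -1 3; -1 26 9; 3 9 48]
step 0: y = z − H·x̄ = [-6]
step 0: S = H·P̄·Hᵀ + R = [352]
step 0: K = P̄·Hᵀ·S⁻¹ = [-3/176; 89/352; 69/352]
step 0: x' = x̄ + K·y = [-167/88, 85/176, -1263/176]
step 0: P' = (I − K·H)·P̄ = [255/88 91/176 735/176; 91/176 1231/352 -2973/352; 735/176 -2973/352 12135/352]
step 1: x̄ = F·x = [167/88, 74/11, -633/44]
step 1: P̄ = F·P·Fᵀ + Q = [431/88 -3/11 -237/44; -3/11 1312/11 -1203/11; -237/44 -1203/11 2955/22]
step 1: y = z − H·x̄ = [-3]
step 1: S = H·P̄·Hᵀ + R = [600]
step 1: K = P̄·Hᵀ·S⁻¹ = [-2/75; 83/200; -61/200]
step 1: x' = x̄ + K·y = [4351/2200, 12061/2200, -29637/2200]
step 1: P' = (I − K·H)·P̄ = [29509/6600 1751/275 -11293/1100; 1751/275 35063/2200 -73521/2200; -11293/1100 -73521/2200 172707/2200]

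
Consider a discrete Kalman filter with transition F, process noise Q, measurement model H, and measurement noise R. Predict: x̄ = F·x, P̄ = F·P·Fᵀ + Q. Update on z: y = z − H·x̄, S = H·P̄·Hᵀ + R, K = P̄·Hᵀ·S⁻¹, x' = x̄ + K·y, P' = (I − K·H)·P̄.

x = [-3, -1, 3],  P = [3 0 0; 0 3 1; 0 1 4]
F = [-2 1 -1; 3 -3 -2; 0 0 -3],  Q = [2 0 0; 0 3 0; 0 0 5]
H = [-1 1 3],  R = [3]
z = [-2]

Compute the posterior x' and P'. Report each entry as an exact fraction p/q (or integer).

x̄ = F·x = [2, -12, -9]
P̄ = F·P·Fᵀ + Q = [19 -18 9; -18 85 33; 9 33 41]
y = z − H·x̄ = [39]
S = H·P̄·Hᵀ + R = [656]
K = P̄·Hᵀ·S⁻¹ = [-5/328; 101/328; 147/656]
x' = x̄ + K·y = [461/328, 3/328, -171/656]
P' = (I − K·H)·P̄ = [3091/164 -2447/164 3687/328; -2447/164 3739/164 -4023/328; 3687/328 -4023/328 5287/656]

x' = [461/328, 3/328, -171/656]
P' = [3091/164 -2447/164 3687/328; -2447/164 3739/164 -4023/328; 3687/328 -4023/328 5287/656]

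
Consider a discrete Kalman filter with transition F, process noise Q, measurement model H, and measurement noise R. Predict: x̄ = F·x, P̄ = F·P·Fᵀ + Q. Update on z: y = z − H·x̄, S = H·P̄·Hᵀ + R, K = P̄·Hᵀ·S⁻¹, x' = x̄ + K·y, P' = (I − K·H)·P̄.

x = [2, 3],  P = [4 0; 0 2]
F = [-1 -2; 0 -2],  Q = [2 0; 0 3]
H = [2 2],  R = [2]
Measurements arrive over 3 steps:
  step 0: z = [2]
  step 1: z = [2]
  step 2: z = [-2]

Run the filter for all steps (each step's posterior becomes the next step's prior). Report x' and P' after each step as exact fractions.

step 0: x̄ = F·x = [-8, -6]
step 0: P̄ = F·P·Fᵀ + Q = [14 8; 8 11]
step 0: y = z − H·x̄ = [30]
step 0: S = H·P̄·Hᵀ + R = [166]
step 0: K = P̄·Hᵀ·S⁻¹ = [22/83; 19/83]
step 0: x' = x̄ + K·y = [-4/83, 72/83]
step 0: P' = (I − K·H)·P̄ = [194/83 -172/83; -172/83 191/83]
step 1: x̄ = F·x = [-140/83, -144/83]
step 1: P̄ = F·P·Fᵀ + Q = [436/83 420/83; 420/83 1013/83]
step 1: y = z − H·x̄ = [734/83]
step 1: S = H·P̄·Hᵀ + R = [9322/83]
step 1: K = P̄·Hᵀ·S⁻¹ = [856/4661; 1433/4661]
step 1: x' = x̄ + K·y = [-292/4661, 4586/4661]
step 1: P' = (I − K·H)·P̄ = [6828/4661 -5972/4661; -5972/4661 7405/4661]
step 2: x̄ = F·x = [-8880/4661, -9172/4661]
step 2: P̄ = F·P·Fᵀ + Q = [21882/4661 17676/4661; 17676/4661 43603/4661]
step 2: y = z − H·x̄ = [26782/4661]
step 2: S = H·P̄·Hᵀ + R = [412670/4661]
step 2: K = P̄·Hᵀ·S⁻¹ = [39558/206335; 61279/206335]
step 2: x' = x̄ + K·y = [-165804/206335, -53922/206335]
step 2: P' = (I − K·H)·P̄ = [297222/206335 -257664/206335; -257664/206335 318943/206335]

step 0: x' = [-4/83, 72/83], P' = [194/83 -172/83; -172/83 191/83]
step 1: x' = [-292/4661, 4586/4661], P' = [6828/4661 -5972/4661; -5972/4661 7405/4661]
step 2: x' = [-165804/206335, -53922/206335], P' = [297222/206335 -257664/206335; -257664/206335 318943/206335]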